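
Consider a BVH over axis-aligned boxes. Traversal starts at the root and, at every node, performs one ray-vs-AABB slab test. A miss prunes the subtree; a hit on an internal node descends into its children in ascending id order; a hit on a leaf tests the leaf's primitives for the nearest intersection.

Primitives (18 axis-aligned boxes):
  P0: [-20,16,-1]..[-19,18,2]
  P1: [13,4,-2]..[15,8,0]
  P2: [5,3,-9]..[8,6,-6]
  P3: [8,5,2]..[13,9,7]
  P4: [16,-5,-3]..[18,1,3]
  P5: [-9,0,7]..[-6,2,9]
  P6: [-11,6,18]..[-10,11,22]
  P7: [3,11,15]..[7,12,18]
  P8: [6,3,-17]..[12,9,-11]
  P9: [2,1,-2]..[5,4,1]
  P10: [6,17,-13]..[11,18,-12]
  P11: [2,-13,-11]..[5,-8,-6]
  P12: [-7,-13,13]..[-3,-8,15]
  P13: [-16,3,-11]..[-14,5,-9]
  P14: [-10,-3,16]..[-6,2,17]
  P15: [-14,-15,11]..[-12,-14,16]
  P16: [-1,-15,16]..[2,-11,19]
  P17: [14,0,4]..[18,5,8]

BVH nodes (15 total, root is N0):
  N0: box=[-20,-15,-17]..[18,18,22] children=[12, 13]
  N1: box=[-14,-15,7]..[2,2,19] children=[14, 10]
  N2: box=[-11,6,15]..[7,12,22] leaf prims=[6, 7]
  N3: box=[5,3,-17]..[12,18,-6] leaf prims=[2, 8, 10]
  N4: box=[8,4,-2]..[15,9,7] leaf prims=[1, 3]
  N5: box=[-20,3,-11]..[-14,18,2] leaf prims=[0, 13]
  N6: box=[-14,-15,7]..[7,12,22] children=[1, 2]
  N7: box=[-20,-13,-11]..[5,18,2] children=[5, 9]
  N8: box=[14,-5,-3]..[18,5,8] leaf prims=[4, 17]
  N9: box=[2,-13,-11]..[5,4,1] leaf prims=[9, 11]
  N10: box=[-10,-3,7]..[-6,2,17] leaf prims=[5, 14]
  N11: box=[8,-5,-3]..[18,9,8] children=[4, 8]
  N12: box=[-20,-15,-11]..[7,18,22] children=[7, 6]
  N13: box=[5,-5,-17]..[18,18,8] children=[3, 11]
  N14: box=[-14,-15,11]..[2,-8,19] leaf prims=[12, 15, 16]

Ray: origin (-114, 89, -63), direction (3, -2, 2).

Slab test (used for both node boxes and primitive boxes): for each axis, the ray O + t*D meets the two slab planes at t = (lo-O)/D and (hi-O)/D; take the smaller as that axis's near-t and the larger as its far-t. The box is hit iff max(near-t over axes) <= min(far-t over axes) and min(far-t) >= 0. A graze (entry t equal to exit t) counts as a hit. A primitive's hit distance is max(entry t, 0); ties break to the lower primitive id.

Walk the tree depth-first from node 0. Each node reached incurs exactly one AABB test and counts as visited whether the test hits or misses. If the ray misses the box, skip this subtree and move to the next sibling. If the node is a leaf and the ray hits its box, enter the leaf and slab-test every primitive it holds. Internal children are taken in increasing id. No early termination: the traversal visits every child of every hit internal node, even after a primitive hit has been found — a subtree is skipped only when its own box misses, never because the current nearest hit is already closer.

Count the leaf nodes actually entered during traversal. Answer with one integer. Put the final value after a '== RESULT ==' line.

Trace the traversal:
N0 x:[94/3,44] y:[71/2,52] z:[23,85/2] -> hit [71/2,85/2], descend [12, 13]
  N12 x:[94/3,121/3] y:[71/2,52] z:[26,85/2] -> hit [71/2,121/3], descend [6, 7]
    N6 x:[100/3,121/3] y:[77/2,52] z:[35,85/2] -> hit [77/2,121/3], descend [1, 2]
      N1 x:[100/3,116/3] y:[87/2,52] z:[35,41] -> miss, prune
      N2 x:[103/3,121/3] y:[77/2,83/2] z:[39,85/2] -> hit [39,121/3] leaf, test {P6(miss), P7@t=39}
    N7 x:[94/3,119/3] y:[71/2,51] z:[26,65/2] -> miss, prune
  N13 x:[119/3,44] y:[71/2,47] z:[23,71/2] -> miss, prune

Visited [0, 12, 6, 1, 2, 7, 13]. Tests: 7 box, 1 leaf. Nearest: P7.

== RESULT ==
1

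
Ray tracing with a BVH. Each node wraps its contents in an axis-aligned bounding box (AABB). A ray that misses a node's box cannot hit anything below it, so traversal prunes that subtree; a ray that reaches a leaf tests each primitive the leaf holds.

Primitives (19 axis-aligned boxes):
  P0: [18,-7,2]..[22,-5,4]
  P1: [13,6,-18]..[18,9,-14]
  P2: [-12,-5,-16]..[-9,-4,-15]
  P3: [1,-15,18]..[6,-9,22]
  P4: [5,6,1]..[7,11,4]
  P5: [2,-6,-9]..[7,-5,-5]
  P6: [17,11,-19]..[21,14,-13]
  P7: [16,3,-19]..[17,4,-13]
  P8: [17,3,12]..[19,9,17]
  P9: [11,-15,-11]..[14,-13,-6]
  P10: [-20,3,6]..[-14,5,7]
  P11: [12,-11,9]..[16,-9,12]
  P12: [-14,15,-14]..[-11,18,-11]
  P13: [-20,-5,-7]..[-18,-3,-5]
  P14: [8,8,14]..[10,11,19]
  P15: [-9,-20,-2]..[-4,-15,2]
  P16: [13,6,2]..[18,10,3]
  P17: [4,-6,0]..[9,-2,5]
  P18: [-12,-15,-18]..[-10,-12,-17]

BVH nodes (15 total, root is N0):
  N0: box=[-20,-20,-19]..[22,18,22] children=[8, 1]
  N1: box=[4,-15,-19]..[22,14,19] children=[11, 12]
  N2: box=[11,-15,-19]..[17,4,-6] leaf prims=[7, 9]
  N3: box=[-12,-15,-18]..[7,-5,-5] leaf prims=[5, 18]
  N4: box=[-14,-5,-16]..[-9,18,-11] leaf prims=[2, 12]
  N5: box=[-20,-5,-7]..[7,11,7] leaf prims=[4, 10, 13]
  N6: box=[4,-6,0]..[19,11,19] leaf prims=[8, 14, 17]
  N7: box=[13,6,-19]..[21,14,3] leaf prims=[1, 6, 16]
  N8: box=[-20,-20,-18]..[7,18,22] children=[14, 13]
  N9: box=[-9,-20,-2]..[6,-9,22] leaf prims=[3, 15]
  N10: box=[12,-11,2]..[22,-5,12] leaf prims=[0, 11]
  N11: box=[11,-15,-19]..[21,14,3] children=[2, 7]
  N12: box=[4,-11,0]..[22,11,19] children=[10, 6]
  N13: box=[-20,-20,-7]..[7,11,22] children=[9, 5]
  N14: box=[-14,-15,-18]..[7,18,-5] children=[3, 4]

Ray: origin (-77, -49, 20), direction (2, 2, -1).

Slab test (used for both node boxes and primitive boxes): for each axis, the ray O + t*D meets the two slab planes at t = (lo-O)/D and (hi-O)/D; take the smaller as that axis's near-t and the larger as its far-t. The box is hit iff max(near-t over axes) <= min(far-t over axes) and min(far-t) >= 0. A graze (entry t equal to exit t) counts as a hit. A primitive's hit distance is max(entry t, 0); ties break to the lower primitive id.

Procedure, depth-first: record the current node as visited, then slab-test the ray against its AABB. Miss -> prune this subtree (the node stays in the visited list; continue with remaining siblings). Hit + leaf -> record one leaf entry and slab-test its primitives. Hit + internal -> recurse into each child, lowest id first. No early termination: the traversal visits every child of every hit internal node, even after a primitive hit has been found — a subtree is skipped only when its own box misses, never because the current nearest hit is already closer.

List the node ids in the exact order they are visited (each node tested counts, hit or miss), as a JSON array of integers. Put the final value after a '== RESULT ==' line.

Trace the traversal:
N0 x:[57/2,99/2] y:[29/2,67/2] z:[-2,39] -> hit [57/2,67/2], descend [1, 8]
  N1 x:[81/2,99/2] y:[17,63/2] z:[1,39] -> miss, prune
  N8 x:[57/2,42] y:[29/2,67/2] z:[-2,38] -> hit [57/2,67/2], descend [13, 14]
    N13 x:[57/2,42] y:[29/2,30] z:[-2,27] -> miss, prune
    N14 x:[63/2,42] y:[17,67/2] z:[25,38] -> hit [63/2,67/2], descend [3, 4]
      N3 x:[65/2,42] y:[17,22] z:[25,38] -> miss, prune
      N4 x:[63/2,34] y:[22,67/2] z:[31,36] -> hit [63/2,67/2] leaf, test {P2(miss), P12@t=32}

Summary -> nodes [0, 1, 8, 13, 14, 3, 4]; box-tests=7; leaf-entries=1; first=P12

== RESULT ==
[0, 1, 8, 13, 14, 3, 4]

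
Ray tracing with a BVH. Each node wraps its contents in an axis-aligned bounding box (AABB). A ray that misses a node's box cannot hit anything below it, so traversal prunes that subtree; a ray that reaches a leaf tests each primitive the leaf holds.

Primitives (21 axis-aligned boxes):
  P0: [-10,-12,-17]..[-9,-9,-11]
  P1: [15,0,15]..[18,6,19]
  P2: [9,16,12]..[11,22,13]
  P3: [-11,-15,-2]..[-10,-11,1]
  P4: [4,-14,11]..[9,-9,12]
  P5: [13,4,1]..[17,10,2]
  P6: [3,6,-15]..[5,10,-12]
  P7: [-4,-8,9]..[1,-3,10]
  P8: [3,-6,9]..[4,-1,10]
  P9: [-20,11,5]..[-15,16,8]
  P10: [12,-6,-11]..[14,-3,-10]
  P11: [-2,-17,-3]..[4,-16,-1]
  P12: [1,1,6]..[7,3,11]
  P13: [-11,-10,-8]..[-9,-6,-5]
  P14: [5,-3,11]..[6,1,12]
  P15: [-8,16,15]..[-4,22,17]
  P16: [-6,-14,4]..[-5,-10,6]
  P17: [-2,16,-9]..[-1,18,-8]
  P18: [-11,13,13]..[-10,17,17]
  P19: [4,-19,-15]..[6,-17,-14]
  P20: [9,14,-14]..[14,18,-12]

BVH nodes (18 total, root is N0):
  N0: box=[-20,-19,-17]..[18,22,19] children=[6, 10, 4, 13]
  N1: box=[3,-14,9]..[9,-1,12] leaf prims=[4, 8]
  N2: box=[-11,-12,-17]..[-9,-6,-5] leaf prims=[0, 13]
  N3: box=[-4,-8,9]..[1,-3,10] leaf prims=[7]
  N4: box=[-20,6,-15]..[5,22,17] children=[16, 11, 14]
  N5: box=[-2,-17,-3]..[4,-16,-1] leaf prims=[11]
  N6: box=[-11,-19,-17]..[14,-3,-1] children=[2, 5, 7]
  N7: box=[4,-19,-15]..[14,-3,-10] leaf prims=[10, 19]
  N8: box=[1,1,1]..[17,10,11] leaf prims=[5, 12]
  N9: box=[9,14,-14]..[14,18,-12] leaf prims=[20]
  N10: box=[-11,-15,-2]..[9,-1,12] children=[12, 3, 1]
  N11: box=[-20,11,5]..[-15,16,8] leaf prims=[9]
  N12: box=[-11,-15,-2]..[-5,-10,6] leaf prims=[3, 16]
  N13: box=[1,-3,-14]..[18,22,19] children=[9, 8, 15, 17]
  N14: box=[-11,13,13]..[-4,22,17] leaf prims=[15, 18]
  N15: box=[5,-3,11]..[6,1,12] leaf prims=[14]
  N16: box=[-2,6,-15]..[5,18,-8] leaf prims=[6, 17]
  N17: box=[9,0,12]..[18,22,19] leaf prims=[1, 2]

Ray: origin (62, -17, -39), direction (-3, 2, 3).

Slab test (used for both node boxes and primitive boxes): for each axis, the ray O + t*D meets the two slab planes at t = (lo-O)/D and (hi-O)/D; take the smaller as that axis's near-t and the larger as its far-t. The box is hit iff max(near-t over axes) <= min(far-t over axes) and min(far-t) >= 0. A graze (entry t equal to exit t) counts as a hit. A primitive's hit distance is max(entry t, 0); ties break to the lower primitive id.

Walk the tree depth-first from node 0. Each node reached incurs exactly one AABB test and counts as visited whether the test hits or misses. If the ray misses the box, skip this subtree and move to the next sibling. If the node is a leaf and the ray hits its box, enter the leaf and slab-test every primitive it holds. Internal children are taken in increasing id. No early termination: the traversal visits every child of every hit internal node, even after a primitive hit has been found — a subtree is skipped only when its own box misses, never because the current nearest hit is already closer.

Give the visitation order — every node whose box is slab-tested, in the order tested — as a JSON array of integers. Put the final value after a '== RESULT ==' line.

Walk:
N0 x:[44/3,82/3] y:[-1,39/2] z:[22/3,58/3] -> hit [44/3,58/3], descend [4, 6, 10, 13]
  N4 x:[19,82/3] y:[23/2,39/2] z:[8,56/3] -> miss, prune
  N6 x:[16,73/3] y:[-1,7] z:[22/3,38/3] -> miss, prune
  N10 x:[53/3,73/3] y:[1,8] z:[37/3,17] -> miss, prune
  N13 x:[44/3,61/3] y:[7,39/2] z:[25/3,58/3] -> hit [44/3,58/3], descend [8, 9, 15, 17]
    N8 x:[15,61/3] y:[9,27/2] z:[40/3,50/3] -> miss, prune
    N9 x:[16,53/3] y:[31/2,35/2] z:[25/3,9] -> miss, prune
    N15 x:[56/3,19] y:[7,9] z:[50/3,17] -> miss, prune
    N17 x:[44/3,53/3] y:[17/2,39/2] z:[17,58/3] -> hit [17,53/3] leaf, test {P1(miss), P2@t=17}

Visited [0, 4, 6, 10, 13, 8, 9, 15, 17]. Tests: 9 box, 1 leaf. Nearest: P2.

== RESULT ==
[0, 4, 6, 10, 13, 8, 9, 15, 17]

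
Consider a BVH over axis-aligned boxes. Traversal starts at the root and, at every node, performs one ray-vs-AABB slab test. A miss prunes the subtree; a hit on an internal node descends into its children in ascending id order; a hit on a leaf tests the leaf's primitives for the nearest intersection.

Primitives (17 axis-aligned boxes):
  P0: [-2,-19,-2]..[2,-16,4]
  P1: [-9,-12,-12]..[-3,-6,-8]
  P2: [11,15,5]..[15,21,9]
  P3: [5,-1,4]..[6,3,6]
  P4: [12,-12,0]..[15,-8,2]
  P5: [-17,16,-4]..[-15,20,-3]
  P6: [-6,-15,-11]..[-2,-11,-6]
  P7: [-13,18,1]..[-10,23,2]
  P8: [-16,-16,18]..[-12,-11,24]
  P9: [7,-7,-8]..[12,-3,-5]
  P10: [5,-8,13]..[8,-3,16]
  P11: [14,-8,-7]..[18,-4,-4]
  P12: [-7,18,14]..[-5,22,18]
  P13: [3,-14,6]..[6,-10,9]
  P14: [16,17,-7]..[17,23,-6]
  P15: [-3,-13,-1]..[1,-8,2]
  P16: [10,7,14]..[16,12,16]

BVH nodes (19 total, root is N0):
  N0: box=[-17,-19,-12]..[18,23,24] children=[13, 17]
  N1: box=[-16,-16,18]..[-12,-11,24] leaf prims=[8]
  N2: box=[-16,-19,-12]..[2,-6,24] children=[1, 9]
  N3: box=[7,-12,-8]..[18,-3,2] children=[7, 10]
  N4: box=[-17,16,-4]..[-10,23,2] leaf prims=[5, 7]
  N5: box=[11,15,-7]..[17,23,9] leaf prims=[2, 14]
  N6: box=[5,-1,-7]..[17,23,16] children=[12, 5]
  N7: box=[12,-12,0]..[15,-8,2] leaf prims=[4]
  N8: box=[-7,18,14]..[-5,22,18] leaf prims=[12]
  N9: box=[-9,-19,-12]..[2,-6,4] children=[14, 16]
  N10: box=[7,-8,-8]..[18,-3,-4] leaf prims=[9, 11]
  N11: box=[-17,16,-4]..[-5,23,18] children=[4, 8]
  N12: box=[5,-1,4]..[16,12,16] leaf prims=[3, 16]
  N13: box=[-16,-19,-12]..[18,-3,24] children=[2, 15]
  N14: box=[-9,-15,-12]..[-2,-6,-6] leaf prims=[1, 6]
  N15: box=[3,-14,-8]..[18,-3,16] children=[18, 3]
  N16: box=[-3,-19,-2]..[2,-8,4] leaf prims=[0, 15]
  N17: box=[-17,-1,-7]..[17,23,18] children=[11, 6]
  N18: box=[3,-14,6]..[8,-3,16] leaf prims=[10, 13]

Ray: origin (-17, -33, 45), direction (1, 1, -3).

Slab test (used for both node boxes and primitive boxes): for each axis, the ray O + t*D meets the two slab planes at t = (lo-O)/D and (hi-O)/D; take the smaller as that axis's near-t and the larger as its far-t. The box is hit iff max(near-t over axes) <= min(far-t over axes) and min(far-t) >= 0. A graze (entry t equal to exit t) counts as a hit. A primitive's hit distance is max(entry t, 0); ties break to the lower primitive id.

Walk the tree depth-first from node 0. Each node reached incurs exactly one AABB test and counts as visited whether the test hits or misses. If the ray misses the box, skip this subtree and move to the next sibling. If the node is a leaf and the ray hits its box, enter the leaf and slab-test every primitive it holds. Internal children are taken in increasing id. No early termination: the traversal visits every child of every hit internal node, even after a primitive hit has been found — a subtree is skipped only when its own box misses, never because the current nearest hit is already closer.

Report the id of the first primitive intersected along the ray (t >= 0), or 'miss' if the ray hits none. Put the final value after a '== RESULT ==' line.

Traverse from the root:
N0 x:[0,35] y:[14,56] z:[7,19] -> hit [14,19], descend [13, 17]
  N13 x:[1,35] y:[14,30] z:[7,19] -> hit [14,19], descend [2, 15]
    N2 x:[1,19] y:[14,27] z:[7,19] -> hit [14,19], descend [1, 9]
      N1 x:[1,5] y:[17,22] z:[7,9] -> miss, prune
      N9 x:[8,19] y:[14,27] z:[41/3,19] -> hit [14,19], descend [14, 16]
        N14 x:[8,15] y:[18,27] z:[17,19] -> miss, prune
        N16 x:[14,19] y:[14,25] z:[41/3,47/3] -> hit [14,47/3] leaf, test {P0@t=15, P15(miss)}
    N15 x:[20,35] y:[19,30] z:[29/3,53/3] -> miss, prune
  N17 x:[0,34] y:[32,56] z:[9,52/3] -> miss, prune

Visited [0, 13, 2, 1, 9, 14, 16, 15, 17]. Tests: 9 box, 1 leaf. Nearest: P0.

== RESULT ==
0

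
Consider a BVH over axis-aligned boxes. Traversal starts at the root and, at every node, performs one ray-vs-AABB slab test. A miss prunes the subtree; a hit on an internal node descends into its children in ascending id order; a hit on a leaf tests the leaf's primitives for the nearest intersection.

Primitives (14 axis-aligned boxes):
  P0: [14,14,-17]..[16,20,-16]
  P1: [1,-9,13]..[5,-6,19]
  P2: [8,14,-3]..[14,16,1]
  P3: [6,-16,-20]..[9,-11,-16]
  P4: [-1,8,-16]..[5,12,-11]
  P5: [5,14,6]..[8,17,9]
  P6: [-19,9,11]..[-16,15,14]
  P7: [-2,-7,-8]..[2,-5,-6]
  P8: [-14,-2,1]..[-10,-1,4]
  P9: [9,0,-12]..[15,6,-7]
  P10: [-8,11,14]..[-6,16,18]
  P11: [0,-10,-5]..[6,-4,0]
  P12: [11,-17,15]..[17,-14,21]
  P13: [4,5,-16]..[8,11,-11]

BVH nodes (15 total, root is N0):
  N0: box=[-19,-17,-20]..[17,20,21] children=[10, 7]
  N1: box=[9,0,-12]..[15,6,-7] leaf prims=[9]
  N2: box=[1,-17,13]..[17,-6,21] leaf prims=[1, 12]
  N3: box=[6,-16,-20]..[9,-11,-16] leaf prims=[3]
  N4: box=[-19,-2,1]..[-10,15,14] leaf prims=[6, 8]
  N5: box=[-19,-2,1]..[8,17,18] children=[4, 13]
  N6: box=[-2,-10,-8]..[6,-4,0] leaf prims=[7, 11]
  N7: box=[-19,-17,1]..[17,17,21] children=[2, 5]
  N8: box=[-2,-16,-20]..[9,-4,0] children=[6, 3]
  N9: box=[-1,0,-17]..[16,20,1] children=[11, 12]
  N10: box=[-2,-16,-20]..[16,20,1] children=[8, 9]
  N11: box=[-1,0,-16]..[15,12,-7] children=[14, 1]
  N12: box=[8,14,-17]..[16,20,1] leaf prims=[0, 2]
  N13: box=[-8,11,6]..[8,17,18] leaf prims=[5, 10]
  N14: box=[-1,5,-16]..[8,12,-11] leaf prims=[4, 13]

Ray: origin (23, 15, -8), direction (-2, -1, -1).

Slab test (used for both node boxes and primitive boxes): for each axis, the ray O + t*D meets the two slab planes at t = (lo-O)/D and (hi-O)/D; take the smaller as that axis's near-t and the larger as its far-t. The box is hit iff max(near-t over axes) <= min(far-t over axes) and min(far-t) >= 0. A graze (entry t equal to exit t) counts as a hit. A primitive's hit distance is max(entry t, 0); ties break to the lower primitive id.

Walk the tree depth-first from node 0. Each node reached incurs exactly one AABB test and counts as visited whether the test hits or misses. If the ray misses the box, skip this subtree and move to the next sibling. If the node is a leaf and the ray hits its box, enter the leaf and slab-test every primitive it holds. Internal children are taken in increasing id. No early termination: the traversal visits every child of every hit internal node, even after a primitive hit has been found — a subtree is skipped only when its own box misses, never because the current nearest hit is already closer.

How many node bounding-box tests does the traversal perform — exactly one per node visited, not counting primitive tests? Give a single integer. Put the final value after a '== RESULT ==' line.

Trace the traversal:
N0 x:[3,21] y:[-5,32] z:[-29,12] -> hit [3,12], descend [7, 10]
  N7 x:[3,21] y:[-2,32] z:[-29,-9] -> miss, prune
  N10 x:[7/2,25/2] y:[-5,31] z:[-9,12] -> hit [7/2,12], descend [8, 9]
    N8 x:[7,25/2] y:[19,31] z:[-8,12] -> miss, prune
    N9 x:[7/2,12] y:[-5,15] z:[-9,9] -> hit [7/2,9], descend [11, 12]
      N11 x:[4,12] y:[3,15] z:[-1,8] -> hit [4,8], descend [1, 14]
        N1 x:[4,7] y:[9,15] z:[-1,4] -> miss, prune
        N14 x:[15/2,12] y:[3,10] z:[3,8] -> hit [15/2,8] leaf, test {P4(miss), P13@t=15/2}
      N12 x:[7/2,15/2] y:[-5,1] z:[-9,9] -> miss, prune

order=[0, 7, 10, 8, 9, 11, 1, 14, 12]  |boxes|=9  |leaves|=1  hit=P13

== RESULT ==
9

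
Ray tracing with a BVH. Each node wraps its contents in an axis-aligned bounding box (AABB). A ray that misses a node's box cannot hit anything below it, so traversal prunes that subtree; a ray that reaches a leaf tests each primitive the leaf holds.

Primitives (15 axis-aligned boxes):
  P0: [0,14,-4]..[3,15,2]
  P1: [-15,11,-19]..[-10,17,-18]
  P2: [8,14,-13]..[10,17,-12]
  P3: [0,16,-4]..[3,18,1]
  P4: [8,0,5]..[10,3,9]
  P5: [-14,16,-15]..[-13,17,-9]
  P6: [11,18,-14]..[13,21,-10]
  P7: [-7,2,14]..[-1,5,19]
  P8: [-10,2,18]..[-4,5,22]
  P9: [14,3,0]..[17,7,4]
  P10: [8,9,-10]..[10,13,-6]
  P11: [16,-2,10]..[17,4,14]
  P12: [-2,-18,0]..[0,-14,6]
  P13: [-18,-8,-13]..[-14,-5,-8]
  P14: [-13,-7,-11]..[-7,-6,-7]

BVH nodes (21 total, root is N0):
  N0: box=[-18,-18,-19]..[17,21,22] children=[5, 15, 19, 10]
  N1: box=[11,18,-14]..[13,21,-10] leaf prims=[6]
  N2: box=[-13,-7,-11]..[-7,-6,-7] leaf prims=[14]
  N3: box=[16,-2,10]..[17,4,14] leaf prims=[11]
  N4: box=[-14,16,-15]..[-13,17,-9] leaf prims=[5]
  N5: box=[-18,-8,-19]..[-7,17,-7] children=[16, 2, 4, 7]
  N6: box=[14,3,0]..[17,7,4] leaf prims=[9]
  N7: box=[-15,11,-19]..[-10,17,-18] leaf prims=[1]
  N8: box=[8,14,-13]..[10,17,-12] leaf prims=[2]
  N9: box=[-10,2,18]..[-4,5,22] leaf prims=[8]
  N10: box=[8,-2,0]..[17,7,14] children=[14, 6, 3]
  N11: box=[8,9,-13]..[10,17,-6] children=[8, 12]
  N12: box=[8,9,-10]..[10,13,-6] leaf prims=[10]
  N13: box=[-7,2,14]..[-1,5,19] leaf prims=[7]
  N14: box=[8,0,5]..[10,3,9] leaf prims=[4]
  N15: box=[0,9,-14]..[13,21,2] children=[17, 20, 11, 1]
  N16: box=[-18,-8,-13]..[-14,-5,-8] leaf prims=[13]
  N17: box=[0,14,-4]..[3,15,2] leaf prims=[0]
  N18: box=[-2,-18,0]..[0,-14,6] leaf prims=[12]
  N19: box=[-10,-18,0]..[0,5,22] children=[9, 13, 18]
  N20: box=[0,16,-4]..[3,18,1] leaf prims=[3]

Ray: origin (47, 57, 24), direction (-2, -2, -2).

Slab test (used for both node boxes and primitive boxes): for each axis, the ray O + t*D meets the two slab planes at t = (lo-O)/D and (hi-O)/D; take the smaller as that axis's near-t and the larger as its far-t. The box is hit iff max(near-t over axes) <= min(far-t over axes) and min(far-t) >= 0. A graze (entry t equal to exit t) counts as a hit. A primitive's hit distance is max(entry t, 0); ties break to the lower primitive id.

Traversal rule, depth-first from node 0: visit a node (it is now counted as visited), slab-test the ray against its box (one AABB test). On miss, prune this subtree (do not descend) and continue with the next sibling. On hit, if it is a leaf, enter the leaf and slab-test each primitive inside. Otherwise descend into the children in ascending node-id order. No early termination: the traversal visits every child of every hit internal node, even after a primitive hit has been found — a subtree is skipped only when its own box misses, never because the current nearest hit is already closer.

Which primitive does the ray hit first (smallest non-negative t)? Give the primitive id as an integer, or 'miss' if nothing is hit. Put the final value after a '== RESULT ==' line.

Walk:
N0 x:[15,65/2] y:[18,75/2] z:[1,43/2] -> hit [18,43/2], descend [5, 10, 15, 19]
  N5 x:[27,65/2] y:[20,65/2] z:[31/2,43/2] -> miss, prune
  N10 x:[15,39/2] y:[25,59/2] z:[5,12] -> miss, prune
  N15 x:[17,47/2] y:[18,24] z:[11,19] -> hit [18,19], descend [1, 11, 17, 20]
    N1 x:[17,18] y:[18,39/2] z:[17,19] -> hit [18,18] leaf, test {P6@t=18}
    N11 x:[37/2,39/2] y:[20,24] z:[15,37/2] -> miss, prune
    N17 x:[22,47/2] y:[21,43/2] z:[11,14] -> miss, prune
    N20 x:[22,47/2] y:[39/2,41/2] z:[23/2,14] -> miss, prune
  N19 x:[47/2,57/2] y:[26,75/2] z:[1,12] -> miss, prune

9 AABB tests over nodes [0, 5, 10, 15, 1, 11, 17, 20, 19]; 1 leaf entered; closest P6.

== RESULT ==
6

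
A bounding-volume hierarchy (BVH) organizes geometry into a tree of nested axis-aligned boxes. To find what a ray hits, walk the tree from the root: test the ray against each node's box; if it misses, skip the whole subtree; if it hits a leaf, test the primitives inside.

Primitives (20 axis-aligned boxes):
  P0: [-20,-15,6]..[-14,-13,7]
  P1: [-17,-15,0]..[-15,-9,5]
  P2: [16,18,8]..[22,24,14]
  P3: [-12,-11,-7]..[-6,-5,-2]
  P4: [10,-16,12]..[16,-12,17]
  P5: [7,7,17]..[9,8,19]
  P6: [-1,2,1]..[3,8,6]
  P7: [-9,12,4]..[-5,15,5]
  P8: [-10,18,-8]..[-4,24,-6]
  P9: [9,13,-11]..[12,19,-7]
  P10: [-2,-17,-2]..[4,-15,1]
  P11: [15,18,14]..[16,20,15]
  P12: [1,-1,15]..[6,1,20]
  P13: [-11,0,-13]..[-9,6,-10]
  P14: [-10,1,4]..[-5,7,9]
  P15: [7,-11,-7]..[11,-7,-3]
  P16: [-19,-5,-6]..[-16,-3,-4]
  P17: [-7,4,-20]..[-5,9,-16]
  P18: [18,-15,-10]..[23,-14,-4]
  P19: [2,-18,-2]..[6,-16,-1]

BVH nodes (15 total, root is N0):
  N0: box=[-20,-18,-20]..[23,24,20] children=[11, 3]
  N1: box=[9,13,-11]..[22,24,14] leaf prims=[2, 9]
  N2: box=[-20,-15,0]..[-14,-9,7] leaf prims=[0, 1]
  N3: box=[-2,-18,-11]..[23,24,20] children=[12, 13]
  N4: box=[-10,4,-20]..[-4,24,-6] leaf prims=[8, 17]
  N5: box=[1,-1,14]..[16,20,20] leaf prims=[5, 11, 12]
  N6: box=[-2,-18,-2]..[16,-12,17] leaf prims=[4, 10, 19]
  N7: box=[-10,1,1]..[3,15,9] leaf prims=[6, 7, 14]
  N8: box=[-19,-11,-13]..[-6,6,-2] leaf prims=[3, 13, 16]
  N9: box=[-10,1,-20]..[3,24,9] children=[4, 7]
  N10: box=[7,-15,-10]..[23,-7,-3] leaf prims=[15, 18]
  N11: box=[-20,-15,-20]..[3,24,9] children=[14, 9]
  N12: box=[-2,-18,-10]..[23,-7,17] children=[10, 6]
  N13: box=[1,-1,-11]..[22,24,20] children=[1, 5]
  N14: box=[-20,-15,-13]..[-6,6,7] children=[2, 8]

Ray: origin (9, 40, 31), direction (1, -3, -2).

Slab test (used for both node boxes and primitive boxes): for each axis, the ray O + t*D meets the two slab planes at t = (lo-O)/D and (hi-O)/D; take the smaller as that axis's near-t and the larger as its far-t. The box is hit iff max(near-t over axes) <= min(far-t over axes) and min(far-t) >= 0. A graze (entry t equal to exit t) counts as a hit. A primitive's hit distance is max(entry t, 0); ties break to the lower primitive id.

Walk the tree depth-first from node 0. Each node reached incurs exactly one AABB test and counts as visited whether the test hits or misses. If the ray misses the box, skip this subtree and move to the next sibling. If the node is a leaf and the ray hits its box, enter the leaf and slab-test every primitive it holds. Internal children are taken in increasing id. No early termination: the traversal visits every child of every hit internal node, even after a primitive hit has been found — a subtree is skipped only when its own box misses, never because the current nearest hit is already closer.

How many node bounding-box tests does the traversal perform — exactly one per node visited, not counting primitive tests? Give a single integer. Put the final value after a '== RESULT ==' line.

Trace the traversal:
N0 x:[-29,14] y:[16/3,58/3] z:[11/2,51/2] -> hit [11/2,14], descend [3, 11]
  N3 x:[-11,14] y:[16/3,58/3] z:[11/2,21] -> hit [11/2,14], descend [12, 13]
    N12 x:[-11,14] y:[47/3,58/3] z:[7,41/2] -> miss, prune
    N13 x:[-8,13] y:[16/3,41/3] z:[11/2,21] -> hit [11/2,13], descend [1, 5]
      N1 x:[0,13] y:[16/3,9] z:[17/2,21] -> hit [17/2,9] leaf, test {P2(miss), P9(miss)}
      N5 x:[-8,7] y:[20/3,41/3] z:[11/2,17/2] -> hit [20/3,7] leaf, test {P5(miss), P11(miss), P12(miss)}
  N11 x:[-29,-6] y:[16/3,55/3] z:[11,51/2] -> miss, prune

order=[0, 3, 12, 13, 1, 5, 11]  |boxes|=7  |leaves|=2  hit=miss

== RESULT ==
7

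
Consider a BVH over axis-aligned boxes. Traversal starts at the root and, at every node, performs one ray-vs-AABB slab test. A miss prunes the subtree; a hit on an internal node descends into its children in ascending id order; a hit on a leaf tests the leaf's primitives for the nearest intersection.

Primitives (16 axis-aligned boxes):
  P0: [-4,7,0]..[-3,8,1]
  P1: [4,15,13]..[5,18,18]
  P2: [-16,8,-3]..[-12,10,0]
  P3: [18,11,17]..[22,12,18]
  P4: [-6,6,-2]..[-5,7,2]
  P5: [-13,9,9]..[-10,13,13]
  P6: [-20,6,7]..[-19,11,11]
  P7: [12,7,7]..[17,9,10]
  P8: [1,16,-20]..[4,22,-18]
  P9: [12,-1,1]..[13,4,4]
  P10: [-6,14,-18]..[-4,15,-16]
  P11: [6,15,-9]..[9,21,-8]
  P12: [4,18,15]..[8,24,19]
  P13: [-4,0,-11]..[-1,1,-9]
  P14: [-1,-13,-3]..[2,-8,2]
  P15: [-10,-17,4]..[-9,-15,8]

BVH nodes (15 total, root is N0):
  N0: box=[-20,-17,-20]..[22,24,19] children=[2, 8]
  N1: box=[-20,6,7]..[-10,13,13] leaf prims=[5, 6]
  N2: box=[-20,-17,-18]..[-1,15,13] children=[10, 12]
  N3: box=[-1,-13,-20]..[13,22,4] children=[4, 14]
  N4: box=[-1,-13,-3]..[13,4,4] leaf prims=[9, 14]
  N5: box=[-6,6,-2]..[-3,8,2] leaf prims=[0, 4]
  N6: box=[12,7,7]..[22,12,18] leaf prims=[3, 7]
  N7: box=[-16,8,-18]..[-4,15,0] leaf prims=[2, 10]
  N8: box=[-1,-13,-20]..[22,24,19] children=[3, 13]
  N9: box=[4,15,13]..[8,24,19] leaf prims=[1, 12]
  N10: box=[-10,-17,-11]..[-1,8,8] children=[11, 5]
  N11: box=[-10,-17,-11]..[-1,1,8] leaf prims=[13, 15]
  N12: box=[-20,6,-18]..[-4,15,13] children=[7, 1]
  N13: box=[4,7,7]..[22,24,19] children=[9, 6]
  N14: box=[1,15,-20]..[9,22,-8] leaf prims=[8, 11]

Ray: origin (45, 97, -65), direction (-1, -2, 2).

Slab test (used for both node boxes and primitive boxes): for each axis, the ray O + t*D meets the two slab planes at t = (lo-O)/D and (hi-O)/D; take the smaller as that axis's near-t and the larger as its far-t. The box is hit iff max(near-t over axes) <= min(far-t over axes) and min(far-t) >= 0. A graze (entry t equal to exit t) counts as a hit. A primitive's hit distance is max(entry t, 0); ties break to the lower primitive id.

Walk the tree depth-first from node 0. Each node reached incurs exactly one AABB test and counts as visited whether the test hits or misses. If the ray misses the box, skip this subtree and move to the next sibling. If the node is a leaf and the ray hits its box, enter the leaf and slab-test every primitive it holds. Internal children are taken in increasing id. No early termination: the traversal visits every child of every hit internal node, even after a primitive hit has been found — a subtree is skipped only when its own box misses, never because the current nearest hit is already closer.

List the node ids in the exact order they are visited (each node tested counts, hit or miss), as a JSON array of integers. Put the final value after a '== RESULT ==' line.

Traverse from the root:
N0 x:[23,65] y:[73/2,57] z:[45/2,42] -> hit [73/2,42], descend [2, 8]
  N2 x:[46,65] y:[41,57] z:[47/2,39] -> miss, prune
  N8 x:[23,46] y:[73/2,55] z:[45/2,42] -> hit [73/2,42], descend [3, 13]
    N3 x:[32,46] y:[75/2,55] z:[45/2,69/2] -> miss, prune
    N13 x:[23,41] y:[73/2,45] z:[36,42] -> hit [73/2,41], descend [6, 9]
      N6 x:[23,33] y:[85/2,45] z:[36,83/2] -> miss, prune
      N9 x:[37,41] y:[73/2,41] z:[39,42] -> hit [39,41] leaf, test {P1@t=40, P12(miss)}

7 AABB tests over nodes [0, 2, 8, 3, 13, 6, 9]; 1 leaf entered; closest P1.

== RESULT ==
[0, 2, 8, 3, 13, 6, 9]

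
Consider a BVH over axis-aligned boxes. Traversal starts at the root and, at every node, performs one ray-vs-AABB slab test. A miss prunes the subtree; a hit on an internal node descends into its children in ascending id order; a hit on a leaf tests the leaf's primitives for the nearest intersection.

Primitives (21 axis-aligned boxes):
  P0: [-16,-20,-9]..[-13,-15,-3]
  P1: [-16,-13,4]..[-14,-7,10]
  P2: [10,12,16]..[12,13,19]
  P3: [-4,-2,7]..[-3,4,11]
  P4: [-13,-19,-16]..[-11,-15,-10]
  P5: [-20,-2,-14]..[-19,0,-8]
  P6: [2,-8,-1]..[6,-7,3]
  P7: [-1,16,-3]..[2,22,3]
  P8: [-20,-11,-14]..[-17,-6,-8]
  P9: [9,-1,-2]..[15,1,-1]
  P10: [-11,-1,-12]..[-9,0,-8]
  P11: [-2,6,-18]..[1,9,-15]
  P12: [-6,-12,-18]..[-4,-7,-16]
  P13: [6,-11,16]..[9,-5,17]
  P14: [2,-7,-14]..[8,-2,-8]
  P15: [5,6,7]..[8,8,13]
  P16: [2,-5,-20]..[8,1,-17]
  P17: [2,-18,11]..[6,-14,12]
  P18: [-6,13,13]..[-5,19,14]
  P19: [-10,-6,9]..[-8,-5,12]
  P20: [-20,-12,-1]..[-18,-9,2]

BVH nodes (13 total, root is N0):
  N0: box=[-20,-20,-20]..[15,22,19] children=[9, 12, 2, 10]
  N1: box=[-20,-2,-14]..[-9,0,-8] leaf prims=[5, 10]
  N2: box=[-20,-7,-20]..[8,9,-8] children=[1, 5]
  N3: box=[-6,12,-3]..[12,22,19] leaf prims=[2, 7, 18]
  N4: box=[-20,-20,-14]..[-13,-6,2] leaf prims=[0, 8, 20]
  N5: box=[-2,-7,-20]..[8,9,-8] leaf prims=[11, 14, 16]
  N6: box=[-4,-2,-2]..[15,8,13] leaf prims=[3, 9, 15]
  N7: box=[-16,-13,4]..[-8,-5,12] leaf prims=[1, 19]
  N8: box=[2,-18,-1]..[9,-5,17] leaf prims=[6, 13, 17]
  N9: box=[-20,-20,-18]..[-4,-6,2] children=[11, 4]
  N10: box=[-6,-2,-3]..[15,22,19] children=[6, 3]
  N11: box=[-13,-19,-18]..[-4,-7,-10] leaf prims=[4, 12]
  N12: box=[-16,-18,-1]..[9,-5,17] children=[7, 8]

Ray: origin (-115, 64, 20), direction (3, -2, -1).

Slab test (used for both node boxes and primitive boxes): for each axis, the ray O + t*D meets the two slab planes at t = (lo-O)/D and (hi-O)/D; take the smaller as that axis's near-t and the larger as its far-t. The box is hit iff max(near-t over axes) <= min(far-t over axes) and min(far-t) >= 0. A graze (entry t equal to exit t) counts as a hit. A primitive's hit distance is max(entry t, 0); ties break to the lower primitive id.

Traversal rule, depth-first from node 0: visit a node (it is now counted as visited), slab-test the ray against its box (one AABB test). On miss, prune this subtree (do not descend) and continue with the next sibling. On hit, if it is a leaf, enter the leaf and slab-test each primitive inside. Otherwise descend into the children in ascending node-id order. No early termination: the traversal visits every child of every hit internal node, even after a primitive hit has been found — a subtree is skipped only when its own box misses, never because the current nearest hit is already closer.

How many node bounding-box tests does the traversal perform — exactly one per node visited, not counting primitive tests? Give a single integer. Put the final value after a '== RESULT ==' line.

Walk:
N0 x:[95/3,130/3] y:[21,42] z:[1,40] -> hit [95/3,40], descend [2, 9, 10, 12]
  N2 x:[95/3,41] y:[55/2,71/2] z:[28,40] -> hit [95/3,71/2], descend [1, 5]
    N1 x:[95/3,106/3] y:[32,33] z:[28,34] -> hit [32,33] leaf, test {P5@t=32, P10(miss)}
    N5 x:[113/3,41] y:[55/2,71/2] z:[28,40] -> miss, prune
  N9 x:[95/3,37] y:[35,42] z:[18,38] -> hit [35,37], descend [4, 11]
    N4 x:[95/3,34] y:[35,42] z:[18,34] -> miss, prune
    N11 x:[34,37] y:[71/2,83/2] z:[30,38] -> hit [71/2,37] leaf, test {P4(miss), P12@t=109/3}
  N10 x:[109/3,130/3] y:[21,33] z:[1,23] -> miss, prune
  N12 x:[33,124/3] y:[69/2,41] z:[3,21] -> miss, prune

Visited [0, 2, 1, 5, 9, 4, 11, 10, 12]. Tests: 9 box, 2 leaf. Nearest: P5.

== RESULT ==
9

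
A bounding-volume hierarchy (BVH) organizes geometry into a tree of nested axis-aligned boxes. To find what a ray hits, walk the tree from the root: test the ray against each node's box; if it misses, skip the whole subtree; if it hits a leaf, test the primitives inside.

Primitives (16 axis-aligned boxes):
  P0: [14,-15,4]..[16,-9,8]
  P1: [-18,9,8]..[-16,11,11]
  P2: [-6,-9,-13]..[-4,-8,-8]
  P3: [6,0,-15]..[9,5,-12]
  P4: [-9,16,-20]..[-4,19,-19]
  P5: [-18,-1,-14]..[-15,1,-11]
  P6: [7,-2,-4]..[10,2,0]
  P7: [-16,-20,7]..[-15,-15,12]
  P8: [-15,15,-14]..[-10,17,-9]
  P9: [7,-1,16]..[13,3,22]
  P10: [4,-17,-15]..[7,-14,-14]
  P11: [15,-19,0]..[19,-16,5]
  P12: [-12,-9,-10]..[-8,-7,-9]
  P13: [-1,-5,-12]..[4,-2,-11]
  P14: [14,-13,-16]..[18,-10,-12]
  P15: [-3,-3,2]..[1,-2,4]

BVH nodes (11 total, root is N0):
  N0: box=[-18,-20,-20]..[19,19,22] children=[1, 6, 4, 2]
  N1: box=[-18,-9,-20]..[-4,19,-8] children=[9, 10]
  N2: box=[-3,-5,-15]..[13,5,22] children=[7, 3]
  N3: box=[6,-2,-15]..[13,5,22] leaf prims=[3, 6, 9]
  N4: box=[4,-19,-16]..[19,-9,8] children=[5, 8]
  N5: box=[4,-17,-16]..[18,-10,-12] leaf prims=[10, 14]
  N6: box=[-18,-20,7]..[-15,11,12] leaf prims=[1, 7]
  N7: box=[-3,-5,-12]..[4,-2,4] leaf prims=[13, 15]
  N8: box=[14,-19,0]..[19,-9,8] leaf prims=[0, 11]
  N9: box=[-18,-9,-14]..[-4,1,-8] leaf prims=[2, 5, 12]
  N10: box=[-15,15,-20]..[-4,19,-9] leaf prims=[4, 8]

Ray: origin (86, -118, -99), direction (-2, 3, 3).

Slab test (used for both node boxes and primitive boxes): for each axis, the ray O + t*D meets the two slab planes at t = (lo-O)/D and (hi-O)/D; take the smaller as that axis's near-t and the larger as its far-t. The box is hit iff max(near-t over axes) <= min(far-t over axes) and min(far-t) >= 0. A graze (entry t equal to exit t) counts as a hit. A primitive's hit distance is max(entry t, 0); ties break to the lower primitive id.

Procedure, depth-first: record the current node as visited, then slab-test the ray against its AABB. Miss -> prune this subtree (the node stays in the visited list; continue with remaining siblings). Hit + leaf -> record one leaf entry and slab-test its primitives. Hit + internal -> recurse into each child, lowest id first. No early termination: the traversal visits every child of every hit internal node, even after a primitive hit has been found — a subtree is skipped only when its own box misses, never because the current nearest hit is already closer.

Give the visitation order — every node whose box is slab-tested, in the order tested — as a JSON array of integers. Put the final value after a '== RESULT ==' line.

Trace the traversal:
N0 x:[67/2,52] y:[98/3,137/3] z:[79/3,121/3] -> hit [67/2,121/3], descend [1, 2, 4, 6]
  N1 x:[45,52] y:[109/3,137/3] z:[79/3,91/3] -> miss, prune
  N2 x:[73/2,89/2] y:[113/3,41] z:[28,121/3] -> hit [113/3,121/3], descend [3, 7]
    N3 x:[73/2,40] y:[116/3,41] z:[28,121/3] -> hit [116/3,40] leaf, test {P3(miss), P6(miss), P9@t=39}
    N7 x:[41,89/2] y:[113/3,116/3] z:[29,103/3] -> miss, prune
  N4 x:[67/2,41] y:[33,109/3] z:[83/3,107/3] -> hit [67/2,107/3], descend [5, 8]
    N5 x:[34,41] y:[101/3,36] z:[83/3,29] -> miss, prune
    N8 x:[67/2,36] y:[33,109/3] z:[33,107/3] -> hit [67/2,107/3] leaf, test {P0@t=35, P11@t=67/2}
  N6 x:[101/2,52] y:[98/3,43] z:[106/3,37] -> miss, prune

Visited [0, 1, 2, 3, 7, 4, 5, 8, 6]. Tests: 9 box, 2 leaf. Nearest: P11.

== RESULT ==
[0, 1, 2, 3, 7, 4, 5, 8, 6]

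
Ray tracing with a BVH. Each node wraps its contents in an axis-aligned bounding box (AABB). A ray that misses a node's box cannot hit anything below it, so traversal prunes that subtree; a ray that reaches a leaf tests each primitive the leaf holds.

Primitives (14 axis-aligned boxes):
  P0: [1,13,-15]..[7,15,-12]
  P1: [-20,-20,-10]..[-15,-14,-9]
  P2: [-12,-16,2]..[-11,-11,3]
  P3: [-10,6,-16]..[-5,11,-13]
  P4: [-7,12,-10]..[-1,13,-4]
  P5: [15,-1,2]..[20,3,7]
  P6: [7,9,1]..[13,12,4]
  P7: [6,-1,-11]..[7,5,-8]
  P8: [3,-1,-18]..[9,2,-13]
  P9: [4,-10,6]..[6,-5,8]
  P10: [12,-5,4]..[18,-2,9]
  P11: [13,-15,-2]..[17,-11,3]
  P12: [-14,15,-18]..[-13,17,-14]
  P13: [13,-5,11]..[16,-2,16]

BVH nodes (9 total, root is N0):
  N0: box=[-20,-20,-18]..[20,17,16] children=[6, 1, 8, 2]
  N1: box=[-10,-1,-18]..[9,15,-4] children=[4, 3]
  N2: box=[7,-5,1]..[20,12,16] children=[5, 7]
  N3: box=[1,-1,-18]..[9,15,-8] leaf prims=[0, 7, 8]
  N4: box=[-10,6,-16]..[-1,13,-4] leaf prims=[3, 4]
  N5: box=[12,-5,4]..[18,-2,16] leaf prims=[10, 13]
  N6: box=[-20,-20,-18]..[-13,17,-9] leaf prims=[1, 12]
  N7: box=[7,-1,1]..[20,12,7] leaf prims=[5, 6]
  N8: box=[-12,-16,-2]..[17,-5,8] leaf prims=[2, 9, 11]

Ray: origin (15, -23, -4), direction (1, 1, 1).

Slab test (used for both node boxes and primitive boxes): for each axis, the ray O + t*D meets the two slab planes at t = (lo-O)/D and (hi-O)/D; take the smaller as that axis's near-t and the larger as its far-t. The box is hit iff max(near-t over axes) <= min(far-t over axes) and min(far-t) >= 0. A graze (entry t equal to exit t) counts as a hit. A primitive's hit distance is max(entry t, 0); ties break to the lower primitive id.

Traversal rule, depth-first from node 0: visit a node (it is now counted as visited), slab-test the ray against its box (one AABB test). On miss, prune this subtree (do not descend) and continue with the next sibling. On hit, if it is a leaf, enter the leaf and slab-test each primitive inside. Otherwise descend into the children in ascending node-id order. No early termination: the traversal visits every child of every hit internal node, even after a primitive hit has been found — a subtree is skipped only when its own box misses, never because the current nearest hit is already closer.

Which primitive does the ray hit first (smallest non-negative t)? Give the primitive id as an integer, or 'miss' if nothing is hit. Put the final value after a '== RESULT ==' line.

Traverse from the root:
N0 x:[-35,5] y:[3,40] z:[-14,20] -> hit [3,5], descend [1, 2, 6, 8]
  N1 x:[-25,-6] y:[22,38] z:[-14,0] -> miss, prune
  N2 x:[-8,5] y:[18,35] z:[5,20] -> miss, prune
  N6 x:[-35,-28] y:[3,40] z:[-14,-5] -> miss, prune
  N8 x:[-27,2] y:[7,18] z:[2,12] -> miss, prune

Summary -> nodes [0, 1, 2, 6, 8]; box-tests=5; leaf-entries=0; first=miss

== RESULT ==
miss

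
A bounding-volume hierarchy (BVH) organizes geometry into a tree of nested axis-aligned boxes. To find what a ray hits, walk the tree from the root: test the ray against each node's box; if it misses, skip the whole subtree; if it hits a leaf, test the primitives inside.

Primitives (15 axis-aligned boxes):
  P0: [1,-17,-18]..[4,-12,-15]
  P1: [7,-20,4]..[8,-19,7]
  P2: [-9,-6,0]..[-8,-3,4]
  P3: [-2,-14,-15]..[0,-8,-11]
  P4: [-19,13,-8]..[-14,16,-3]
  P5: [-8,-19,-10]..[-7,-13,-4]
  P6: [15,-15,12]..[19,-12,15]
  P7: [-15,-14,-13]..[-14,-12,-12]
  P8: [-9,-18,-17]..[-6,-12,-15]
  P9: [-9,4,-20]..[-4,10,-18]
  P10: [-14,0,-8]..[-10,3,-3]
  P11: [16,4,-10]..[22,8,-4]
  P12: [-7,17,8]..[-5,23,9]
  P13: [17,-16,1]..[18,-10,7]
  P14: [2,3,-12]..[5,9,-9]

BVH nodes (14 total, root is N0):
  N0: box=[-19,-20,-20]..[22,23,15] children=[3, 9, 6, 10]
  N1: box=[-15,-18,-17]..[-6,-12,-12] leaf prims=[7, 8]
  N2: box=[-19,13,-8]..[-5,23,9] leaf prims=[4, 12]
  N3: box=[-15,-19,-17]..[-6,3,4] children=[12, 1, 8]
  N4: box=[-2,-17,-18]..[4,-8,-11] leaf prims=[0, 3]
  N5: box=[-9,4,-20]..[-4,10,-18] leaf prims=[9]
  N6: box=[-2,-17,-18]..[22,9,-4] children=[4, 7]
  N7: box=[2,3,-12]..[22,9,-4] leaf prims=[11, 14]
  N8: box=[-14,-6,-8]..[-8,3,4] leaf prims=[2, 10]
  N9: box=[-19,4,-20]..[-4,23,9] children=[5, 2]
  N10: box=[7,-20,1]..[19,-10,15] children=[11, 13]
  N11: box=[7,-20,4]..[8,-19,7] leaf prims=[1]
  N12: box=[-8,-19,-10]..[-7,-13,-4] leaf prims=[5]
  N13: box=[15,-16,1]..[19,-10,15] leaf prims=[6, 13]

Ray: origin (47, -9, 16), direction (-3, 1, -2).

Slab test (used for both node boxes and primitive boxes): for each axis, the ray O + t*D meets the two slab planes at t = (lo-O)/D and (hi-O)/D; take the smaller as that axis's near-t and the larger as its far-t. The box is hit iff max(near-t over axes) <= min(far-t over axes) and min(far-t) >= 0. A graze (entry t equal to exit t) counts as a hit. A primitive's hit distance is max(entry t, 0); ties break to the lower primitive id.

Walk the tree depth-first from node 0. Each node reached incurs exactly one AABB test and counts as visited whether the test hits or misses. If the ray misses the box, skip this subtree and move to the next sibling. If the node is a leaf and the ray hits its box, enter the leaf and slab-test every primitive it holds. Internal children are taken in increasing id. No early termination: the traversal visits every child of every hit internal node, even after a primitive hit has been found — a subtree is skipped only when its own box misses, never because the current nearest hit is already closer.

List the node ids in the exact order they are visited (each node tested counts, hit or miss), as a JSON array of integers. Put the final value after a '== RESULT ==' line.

Traverse from the root:
N0 x:[25/3,22] y:[-11,32] z:[1/2,18] -> hit [25/3,18], descend [3, 6, 9, 10]
  N3 x:[53/3,62/3] y:[-10,12] z:[6,33/2] -> miss, prune
  N6 x:[25/3,49/3] y:[-8,18] z:[10,17] -> hit [10,49/3], descend [4, 7]
    N4 x:[43/3,49/3] y:[-8,1] z:[27/2,17] -> miss, prune
    N7 x:[25/3,15] y:[12,18] z:[10,14] -> hit [12,14] leaf, test {P11(miss), P14@t=14}
  N9 x:[17,22] y:[13,32] z:[7/2,18] -> hit [17,18], descend [2, 5]
    N2 x:[52/3,22] y:[22,32] z:[7/2,12] -> miss, prune
    N5 x:[17,56/3] y:[13,19] z:[17,18] -> hit [17,18] leaf, test {P9@t=17}
  N10 x:[28/3,40/3] y:[-11,-1] z:[1/2,15/2] -> miss, prune

order=[0, 3, 6, 4, 7, 9, 2, 5, 10]  |boxes|=9  |leaves|=2  hit=P14

== RESULT ==
[0, 3, 6, 4, 7, 9, 2, 5, 10]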